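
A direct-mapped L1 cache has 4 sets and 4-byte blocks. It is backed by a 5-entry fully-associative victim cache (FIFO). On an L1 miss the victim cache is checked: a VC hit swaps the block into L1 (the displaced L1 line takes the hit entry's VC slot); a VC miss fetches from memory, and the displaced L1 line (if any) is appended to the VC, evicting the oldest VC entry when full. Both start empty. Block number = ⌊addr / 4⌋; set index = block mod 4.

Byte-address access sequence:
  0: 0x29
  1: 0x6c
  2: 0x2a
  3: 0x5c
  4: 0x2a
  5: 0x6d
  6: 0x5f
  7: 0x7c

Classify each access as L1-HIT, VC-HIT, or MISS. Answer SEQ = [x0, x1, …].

#0 0x29→b10/s2 MISS; vc=[]
#1 0x6c→b27/s3 MISS; vc=[]
#2 0x2a→b10/s2 L1-HIT; vc=[]
#3 0x5c→b23/s3 MISS; vc=[27]
#4 0x2a→b10/s2 L1-HIT; vc=[27]
#5 0x6d→b27/s3 VC-HIT; vc=[23]
#6 0x5f→b23/s3 VC-HIT; vc=[27]
#7 0x7c→b31/s3 MISS; vc=[27,23]

SEQ = [MISS, MISS, L1-HIT, MISS, L1-HIT, VC-HIT, VC-HIT, MISS]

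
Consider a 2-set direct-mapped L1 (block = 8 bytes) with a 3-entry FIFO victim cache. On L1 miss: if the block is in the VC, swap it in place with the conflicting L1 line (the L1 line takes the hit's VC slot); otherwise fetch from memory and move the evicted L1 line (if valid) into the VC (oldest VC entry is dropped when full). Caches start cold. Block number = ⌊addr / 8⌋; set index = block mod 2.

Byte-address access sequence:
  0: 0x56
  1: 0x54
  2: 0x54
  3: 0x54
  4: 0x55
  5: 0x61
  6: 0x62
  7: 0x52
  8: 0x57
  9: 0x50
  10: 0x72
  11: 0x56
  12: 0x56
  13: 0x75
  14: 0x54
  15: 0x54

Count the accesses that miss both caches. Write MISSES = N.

MISSES = 3

#0 0x56→b10/s0 MISS; vc=[]
#1 0x54→b10/s0 L1-HIT; vc=[]
#2 0x54→b10/s0 L1-HIT; vc=[]
#3 0x54→b10/s0 L1-HIT; vc=[]
#4 0x55→b10/s0 L1-HIT; vc=[]
#5 0x61→b12/s0 MISS; vc=[10]
#6 0x62→b12/s0 L1-HIT; vc=[10]
#7 0x52→b10/s0 VC-HIT; vc=[12]
#8 0x57→b10/s0 L1-HIT; vc=[12]
#9 0x50→b10/s0 L1-HIT; vc=[12]
#10 0x72→b14/s0 MISS; vc=[12,10]
#11 0x56→b10/s0 VC-HIT; vc=[12,14]
#12 0x56→b10/s0 L1-HIT; vc=[12,14]
#13 0x75→b14/s0 VC-HIT; vc=[12,10]
#14 0x54→b10/s0 VC-HIT; vc=[12,14]
#15 0x54→b10/s0 L1-HIT; vc=[12,14]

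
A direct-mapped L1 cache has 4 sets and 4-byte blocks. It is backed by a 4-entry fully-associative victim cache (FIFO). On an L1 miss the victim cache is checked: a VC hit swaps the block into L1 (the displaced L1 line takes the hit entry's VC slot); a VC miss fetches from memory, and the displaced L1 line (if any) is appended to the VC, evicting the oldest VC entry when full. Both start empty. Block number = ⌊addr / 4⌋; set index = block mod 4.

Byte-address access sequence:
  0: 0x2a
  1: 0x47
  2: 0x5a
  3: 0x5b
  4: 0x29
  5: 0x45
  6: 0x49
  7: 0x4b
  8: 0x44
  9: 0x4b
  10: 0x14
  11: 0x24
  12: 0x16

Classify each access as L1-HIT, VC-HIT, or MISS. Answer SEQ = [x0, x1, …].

0: 0x2a (blk 10, set 2) → MISS  vc=[]
1: 0x47 (blk 17, set 1) → MISS  vc=[]
2: 0x5a (blk 22, set 2) → MISS  vc=[10]
3: 0x5b (blk 22, set 2) → L1-HIT  vc=[10]
4: 0x29 (blk 10, set 2) → VC-HIT  vc=[22]
5: 0x45 (blk 17, set 1) → L1-HIT  vc=[22]
6: 0x49 (blk 18, set 2) → MISS  vc=[22, 10]
7: 0x4b (blk 18, set 2) → L1-HIT  vc=[22, 10]
8: 0x44 (blk 17, set 1) → L1-HIT  vc=[22, 10]
9: 0x4b (blk 18, set 2) → L1-HIT  vc=[22, 10]
10: 0x14 (blk 5, set 1) → MISS  vc=[22, 10, 17]
11: 0x24 (blk 9, set 1) → MISS  vc=[22, 10, 17, 5]
12: 0x16 (blk 5, set 1) → VC-HIT  vc=[22, 10, 17, 9]

SEQ = [MISS, MISS, MISS, L1-HIT, VC-HIT, L1-HIT, MISS, L1-HIT, L1-HIT, L1-HIT, MISS, MISS, VC-HIT]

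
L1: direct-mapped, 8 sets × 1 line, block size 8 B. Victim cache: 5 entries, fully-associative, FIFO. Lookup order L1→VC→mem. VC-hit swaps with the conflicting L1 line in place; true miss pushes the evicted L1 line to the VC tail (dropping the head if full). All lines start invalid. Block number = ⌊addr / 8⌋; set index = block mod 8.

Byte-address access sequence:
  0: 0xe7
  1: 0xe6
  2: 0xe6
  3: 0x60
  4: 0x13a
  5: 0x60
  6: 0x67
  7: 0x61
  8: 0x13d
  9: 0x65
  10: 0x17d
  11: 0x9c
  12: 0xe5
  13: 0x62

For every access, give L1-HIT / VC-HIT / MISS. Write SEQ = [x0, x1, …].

  [0] addr=0xe7 blk=28 s=4: MISS | VC []
  [1] addr=0xe6 blk=28 s=4: L1-HIT | VC []
  [2] addr=0xe6 blk=28 s=4: L1-HIT | VC []
  [3] addr=0x60 blk=12 s=4: MISS | VC [28]
  [4] addr=0x13a blk=39 s=7: MISS | VC [28]
  [5] addr=0x60 blk=12 s=4: L1-HIT | VC [28]
  [6] addr=0x67 blk=12 s=4: L1-HIT | VC [28]
  [7] addr=0x61 blk=12 s=4: L1-HIT | VC [28]
  [8] addr=0x13d blk=39 s=7: L1-HIT | VC [28]
  [9] addr=0x65 blk=12 s=4: L1-HIT | VC [28]
  [10] addr=0x17d blk=47 s=7: MISS | VC [28, 39]
  [11] addr=0x9c blk=19 s=3: MISS | VC [28, 39]
  [12] addr=0xe5 blk=28 s=4: VC-HIT | VC [12, 39]
  [13] addr=0x62 blk=12 s=4: VC-HIT | VC [28, 39]

SEQ = [MISS, L1-HIT, L1-HIT, MISS, MISS, L1-HIT, L1-HIT, L1-HIT, L1-HIT, L1-HIT, MISS, MISS, VC-HIT, VC-HIT]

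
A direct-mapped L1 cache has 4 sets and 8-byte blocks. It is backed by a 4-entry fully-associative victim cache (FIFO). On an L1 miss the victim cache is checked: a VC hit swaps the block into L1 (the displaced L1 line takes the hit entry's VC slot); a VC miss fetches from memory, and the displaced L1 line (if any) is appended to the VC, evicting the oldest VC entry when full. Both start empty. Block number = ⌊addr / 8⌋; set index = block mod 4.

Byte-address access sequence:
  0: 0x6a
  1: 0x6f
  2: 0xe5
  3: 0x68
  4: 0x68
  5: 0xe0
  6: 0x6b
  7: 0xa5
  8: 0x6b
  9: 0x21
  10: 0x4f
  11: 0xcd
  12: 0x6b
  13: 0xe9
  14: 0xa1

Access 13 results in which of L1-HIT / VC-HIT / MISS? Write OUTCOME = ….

OUTCOME = MISS

0: 0x6a (blk 13, set 1) → MISS  vc=[]
1: 0x6f (blk 13, set 1) → L1-HIT  vc=[]
2: 0xe5 (blk 28, set 0) → MISS  vc=[]
3: 0x68 (blk 13, set 1) → L1-HIT  vc=[]
4: 0x68 (blk 13, set 1) → L1-HIT  vc=[]
5: 0xe0 (blk 28, set 0) → L1-HIT  vc=[]
6: 0x6b (blk 13, set 1) → L1-HIT  vc=[]
7: 0xa5 (blk 20, set 0) → MISS  vc=[28]
8: 0x6b (blk 13, set 1) → L1-HIT  vc=[28]
9: 0x21 (blk 4, set 0) → MISS  vc=[28, 20]
10: 0x4f (blk 9, set 1) → MISS  vc=[28, 20, 13]
11: 0xcd (blk 25, set 1) → MISS  vc=[28, 20, 13, 9]
12: 0x6b (blk 13, set 1) → VC-HIT  vc=[28, 20, 25, 9]
13: 0xe9 (blk 29, set 1) → MISS  vc=[20, 25, 9, 13]
14: 0xa1 (blk 20, set 0) → VC-HIT  vc=[4, 25, 9, 13]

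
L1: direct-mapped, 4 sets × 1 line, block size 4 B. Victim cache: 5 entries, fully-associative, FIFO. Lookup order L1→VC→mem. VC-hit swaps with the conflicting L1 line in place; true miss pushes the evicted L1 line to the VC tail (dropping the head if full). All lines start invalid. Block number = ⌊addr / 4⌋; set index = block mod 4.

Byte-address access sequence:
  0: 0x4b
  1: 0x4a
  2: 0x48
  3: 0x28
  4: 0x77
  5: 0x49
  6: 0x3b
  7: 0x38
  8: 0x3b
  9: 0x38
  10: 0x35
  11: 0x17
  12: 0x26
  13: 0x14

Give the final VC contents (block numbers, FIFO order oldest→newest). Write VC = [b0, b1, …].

#0 0x4b→b18/s2 MISS; vc=[]
#1 0x4a→b18/s2 L1-HIT; vc=[]
#2 0x48→b18/s2 L1-HIT; vc=[]
#3 0x28→b10/s2 MISS; vc=[18]
#4 0x77→b29/s1 MISS; vc=[18]
#5 0x49→b18/s2 VC-HIT; vc=[10]
#6 0x3b→b14/s2 MISS; vc=[10,18]
#7 0x38→b14/s2 L1-HIT; vc=[10,18]
#8 0x3b→b14/s2 L1-HIT; vc=[10,18]
#9 0x38→b14/s2 L1-HIT; vc=[10,18]
#10 0x35→b13/s1 MISS; vc=[10,18,29]
#11 0x17→b5/s1 MISS; vc=[10,18,29,13]
#12 0x26→b9/s1 MISS; vc=[10,18,29,13,5]
#13 0x14→b5/s1 VC-HIT; vc=[10,18,29,13,9]

VC = [10, 18, 29, 13, 9]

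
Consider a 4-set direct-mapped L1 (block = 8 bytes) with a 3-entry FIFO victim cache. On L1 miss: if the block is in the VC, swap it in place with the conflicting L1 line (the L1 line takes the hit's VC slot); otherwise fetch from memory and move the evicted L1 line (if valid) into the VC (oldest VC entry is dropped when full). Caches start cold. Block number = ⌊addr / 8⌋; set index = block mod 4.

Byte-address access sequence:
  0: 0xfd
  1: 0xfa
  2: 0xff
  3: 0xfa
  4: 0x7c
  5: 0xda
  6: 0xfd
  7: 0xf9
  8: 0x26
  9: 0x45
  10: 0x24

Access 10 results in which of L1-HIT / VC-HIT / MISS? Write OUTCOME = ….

OUTCOME = VC-HIT

#0 0xfd→b31/s3 MISS; vc=[]
#1 0xfa→b31/s3 L1-HIT; vc=[]
#2 0xff→b31/s3 L1-HIT; vc=[]
#3 0xfa→b31/s3 L1-HIT; vc=[]
#4 0x7c→b15/s3 MISS; vc=[31]
#5 0xda→b27/s3 MISS; vc=[31,15]
#6 0xfd→b31/s3 VC-HIT; vc=[27,15]
#7 0xf9→b31/s3 L1-HIT; vc=[27,15]
#8 0x26→b4/s0 MISS; vc=[27,15]
#9 0x45→b8/s0 MISS; vc=[27,15,4]
#10 0x24→b4/s0 VC-HIT; vc=[27,15,8]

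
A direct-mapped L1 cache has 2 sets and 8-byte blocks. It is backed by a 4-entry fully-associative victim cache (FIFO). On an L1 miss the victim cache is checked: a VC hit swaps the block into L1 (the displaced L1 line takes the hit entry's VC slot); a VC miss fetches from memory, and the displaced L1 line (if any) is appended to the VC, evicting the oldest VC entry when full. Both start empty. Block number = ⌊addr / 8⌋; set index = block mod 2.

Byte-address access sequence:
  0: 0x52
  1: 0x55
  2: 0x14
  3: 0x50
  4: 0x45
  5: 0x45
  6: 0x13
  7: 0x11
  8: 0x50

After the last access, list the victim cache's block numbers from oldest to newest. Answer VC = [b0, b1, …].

VC = [8, 2]

#0 0x52→b10/s0 MISS; vc=[]
#1 0x55→b10/s0 L1-HIT; vc=[]
#2 0x14→b2/s0 MISS; vc=[10]
#3 0x50→b10/s0 VC-HIT; vc=[2]
#4 0x45→b8/s0 MISS; vc=[2,10]
#5 0x45→b8/s0 L1-HIT; vc=[2,10]
#6 0x13→b2/s0 VC-HIT; vc=[8,10]
#7 0x11→b2/s0 L1-HIT; vc=[8,10]
#8 0x50→b10/s0 VC-HIT; vc=[8,2]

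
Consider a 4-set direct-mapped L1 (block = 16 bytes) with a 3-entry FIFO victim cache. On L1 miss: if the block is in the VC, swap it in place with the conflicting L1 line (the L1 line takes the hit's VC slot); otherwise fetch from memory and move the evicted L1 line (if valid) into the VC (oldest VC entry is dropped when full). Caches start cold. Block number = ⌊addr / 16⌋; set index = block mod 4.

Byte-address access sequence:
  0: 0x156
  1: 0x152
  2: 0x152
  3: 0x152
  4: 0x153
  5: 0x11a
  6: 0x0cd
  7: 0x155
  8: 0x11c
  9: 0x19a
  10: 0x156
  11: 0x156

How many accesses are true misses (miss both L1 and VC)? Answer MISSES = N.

MISSES = 4

#0 0x156→b21/s1 MISS; vc=[]
#1 0x152→b21/s1 L1-HIT; vc=[]
#2 0x152→b21/s1 L1-HIT; vc=[]
#3 0x152→b21/s1 L1-HIT; vc=[]
#4 0x153→b21/s1 L1-HIT; vc=[]
#5 0x11a→b17/s1 MISS; vc=[21]
#6 0xcd→b12/s0 MISS; vc=[21]
#7 0x155→b21/s1 VC-HIT; vc=[17]
#8 0x11c→b17/s1 VC-HIT; vc=[21]
#9 0x19a→b25/s1 MISS; vc=[21,17]
#10 0x156→b21/s1 VC-HIT; vc=[25,17]
#11 0x156→b21/s1 L1-HIT; vc=[25,17]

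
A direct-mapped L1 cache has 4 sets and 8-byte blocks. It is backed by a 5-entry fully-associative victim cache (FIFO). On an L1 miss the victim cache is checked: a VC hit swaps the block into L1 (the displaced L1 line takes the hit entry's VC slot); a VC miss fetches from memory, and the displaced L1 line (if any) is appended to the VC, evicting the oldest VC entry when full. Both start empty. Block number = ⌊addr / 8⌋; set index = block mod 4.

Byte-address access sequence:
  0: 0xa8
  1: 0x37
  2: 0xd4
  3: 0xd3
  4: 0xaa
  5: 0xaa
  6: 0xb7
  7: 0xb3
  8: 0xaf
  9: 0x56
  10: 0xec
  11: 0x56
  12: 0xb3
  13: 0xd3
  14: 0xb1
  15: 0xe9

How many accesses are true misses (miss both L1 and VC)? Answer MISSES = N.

  [0] addr=0xa8 blk=21 s=1: MISS | VC []
  [1] addr=0x37 blk=6 s=2: MISS | VC []
  [2] addr=0xd4 blk=26 s=2: MISS | VC [6]
  [3] addr=0xd3 blk=26 s=2: L1-HIT | VC [6]
  [4] addr=0xaa blk=21 s=1: L1-HIT | VC [6]
  [5] addr=0xaa blk=21 s=1: L1-HIT | VC [6]
  [6] addr=0xb7 blk=22 s=2: MISS | VC [6, 26]
  [7] addr=0xb3 blk=22 s=2: L1-HIT | VC [6, 26]
  [8] addr=0xaf blk=21 s=1: L1-HIT | VC [6, 26]
  [9] addr=0x56 blk=10 s=2: MISS | VC [6, 26, 22]
  [10] addr=0xec blk=29 s=1: MISS | VC [6, 26, 22, 21]
  [11] addr=0x56 blk=10 s=2: L1-HIT | VC [6, 26, 22, 21]
  [12] addr=0xb3 blk=22 s=2: VC-HIT | VC [6, 26, 10, 21]
  [13] addr=0xd3 blk=26 s=2: VC-HIT | VC [6, 22, 10, 21]
  [14] addr=0xb1 blk=22 s=2: VC-HIT | VC [6, 26, 10, 21]
  [15] addr=0xe9 blk=29 s=1: L1-HIT | VC [6, 26, 10, 21]

MISSES = 6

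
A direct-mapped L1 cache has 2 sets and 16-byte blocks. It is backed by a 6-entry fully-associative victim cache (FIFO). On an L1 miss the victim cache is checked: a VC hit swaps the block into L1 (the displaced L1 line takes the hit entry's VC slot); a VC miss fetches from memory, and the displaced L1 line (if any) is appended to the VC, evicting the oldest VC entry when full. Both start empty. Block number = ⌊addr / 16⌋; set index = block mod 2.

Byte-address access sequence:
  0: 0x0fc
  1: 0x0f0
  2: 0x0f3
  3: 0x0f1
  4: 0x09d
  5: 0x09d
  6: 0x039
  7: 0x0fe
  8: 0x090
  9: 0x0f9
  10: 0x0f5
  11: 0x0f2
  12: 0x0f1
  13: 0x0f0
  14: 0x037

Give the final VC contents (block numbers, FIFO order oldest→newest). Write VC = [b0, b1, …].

VC = [15, 9]

  [0] addr=0xfc blk=15 s=1: MISS | VC []
  [1] addr=0xf0 blk=15 s=1: L1-HIT | VC []
  [2] addr=0xf3 blk=15 s=1: L1-HIT | VC []
  [3] addr=0xf1 blk=15 s=1: L1-HIT | VC []
  [4] addr=0x9d blk=9 s=1: MISS | VC [15]
  [5] addr=0x9d blk=9 s=1: L1-HIT | VC [15]
  [6] addr=0x39 blk=3 s=1: MISS | VC [15, 9]
  [7] addr=0xfe blk=15 s=1: VC-HIT | VC [3, 9]
  [8] addr=0x90 blk=9 s=1: VC-HIT | VC [3, 15]
  [9] addr=0xf9 blk=15 s=1: VC-HIT | VC [3, 9]
  [10] addr=0xf5 blk=15 s=1: L1-HIT | VC [3, 9]
  [11] addr=0xf2 blk=15 s=1: L1-HIT | VC [3, 9]
  [12] addr=0xf1 blk=15 s=1: L1-HIT | VC [3, 9]
  [13] addr=0xf0 blk=15 s=1: L1-HIT | VC [3, 9]
  [14] addr=0x37 blk=3 s=1: VC-HIT | VC [15, 9]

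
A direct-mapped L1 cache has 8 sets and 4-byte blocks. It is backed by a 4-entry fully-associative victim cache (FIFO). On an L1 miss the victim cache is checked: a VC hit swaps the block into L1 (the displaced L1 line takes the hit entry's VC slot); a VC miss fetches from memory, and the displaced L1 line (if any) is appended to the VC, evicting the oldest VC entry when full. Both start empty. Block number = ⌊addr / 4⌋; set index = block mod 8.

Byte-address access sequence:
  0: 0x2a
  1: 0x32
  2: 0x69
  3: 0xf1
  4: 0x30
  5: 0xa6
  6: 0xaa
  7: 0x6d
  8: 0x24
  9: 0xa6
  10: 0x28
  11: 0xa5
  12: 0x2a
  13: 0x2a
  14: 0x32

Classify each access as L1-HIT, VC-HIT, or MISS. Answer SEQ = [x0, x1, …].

SEQ = [MISS, MISS, MISS, MISS, VC-HIT, MISS, MISS, MISS, MISS, VC-HIT, VC-HIT, L1-HIT, L1-HIT, L1-HIT, L1-HIT]

#0 0x2a→b10/s2 MISS; vc=[]
#1 0x32→b12/s4 MISS; vc=[]
#2 0x69→b26/s2 MISS; vc=[10]
#3 0xf1→b60/s4 MISS; vc=[10,12]
#4 0x30→b12/s4 VC-HIT; vc=[10,60]
#5 0xa6→b41/s1 MISS; vc=[10,60]
#6 0xaa→b42/s2 MISS; vc=[10,60,26]
#7 0x6d→b27/s3 MISS; vc=[10,60,26]
#8 0x24→b9/s1 MISS; vc=[10,60,26,41]
#9 0xa6→b41/s1 VC-HIT; vc=[10,60,26,9]
#10 0x28→b10/s2 VC-HIT; vc=[42,60,26,9]
#11 0xa5→b41/s1 L1-HIT; vc=[42,60,26,9]
#12 0x2a→b10/s2 L1-HIT; vc=[42,60,26,9]
#13 0x2a→b10/s2 L1-HIT; vc=[42,60,26,9]
#14 0x32→b12/s4 L1-HIT; vc=[42,60,26,9]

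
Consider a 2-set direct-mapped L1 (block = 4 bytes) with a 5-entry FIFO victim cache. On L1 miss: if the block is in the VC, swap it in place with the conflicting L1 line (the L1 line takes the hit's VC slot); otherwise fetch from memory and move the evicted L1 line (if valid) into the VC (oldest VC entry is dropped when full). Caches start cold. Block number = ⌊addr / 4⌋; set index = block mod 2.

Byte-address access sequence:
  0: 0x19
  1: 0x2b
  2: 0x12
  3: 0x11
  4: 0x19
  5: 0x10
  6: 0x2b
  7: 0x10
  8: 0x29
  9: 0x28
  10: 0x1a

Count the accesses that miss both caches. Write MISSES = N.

MISSES = 3

#0 0x19→b6/s0 MISS; vc=[]
#1 0x2b→b10/s0 MISS; vc=[6]
#2 0x12→b4/s0 MISS; vc=[6,10]
#3 0x11→b4/s0 L1-HIT; vc=[6,10]
#4 0x19→b6/s0 VC-HIT; vc=[4,10]
#5 0x10→b4/s0 VC-HIT; vc=[6,10]
#6 0x2b→b10/s0 VC-HIT; vc=[6,4]
#7 0x10→b4/s0 VC-HIT; vc=[6,10]
#8 0x29→b10/s0 VC-HIT; vc=[6,4]
#9 0x28→b10/s0 L1-HIT; vc=[6,4]
#10 0x1a→b6/s0 VC-HIT; vc=[10,4]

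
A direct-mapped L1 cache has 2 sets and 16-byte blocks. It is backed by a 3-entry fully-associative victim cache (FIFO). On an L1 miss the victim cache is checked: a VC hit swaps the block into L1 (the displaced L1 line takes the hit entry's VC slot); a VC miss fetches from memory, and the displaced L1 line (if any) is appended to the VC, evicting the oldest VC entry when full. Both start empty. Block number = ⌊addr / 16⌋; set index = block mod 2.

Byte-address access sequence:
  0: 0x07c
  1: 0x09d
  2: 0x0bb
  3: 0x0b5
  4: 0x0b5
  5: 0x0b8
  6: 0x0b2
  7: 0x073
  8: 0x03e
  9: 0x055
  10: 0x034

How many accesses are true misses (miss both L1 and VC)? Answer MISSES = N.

#0 0x7c→b7/s1 MISS; vc=[]
#1 0x9d→b9/s1 MISS; vc=[7]
#2 0xbb→b11/s1 MISS; vc=[7,9]
#3 0xb5→b11/s1 L1-HIT; vc=[7,9]
#4 0xb5→b11/s1 L1-HIT; vc=[7,9]
#5 0xb8→b11/s1 L1-HIT; vc=[7,9]
#6 0xb2→b11/s1 L1-HIT; vc=[7,9]
#7 0x73→b7/s1 VC-HIT; vc=[11,9]
#8 0x3e→b3/s1 MISS; vc=[11,9,7]
#9 0x55→b5/s1 MISS; vc=[9,7,3]
#10 0x34→b3/s1 VC-HIT; vc=[9,7,5]

MISSES = 5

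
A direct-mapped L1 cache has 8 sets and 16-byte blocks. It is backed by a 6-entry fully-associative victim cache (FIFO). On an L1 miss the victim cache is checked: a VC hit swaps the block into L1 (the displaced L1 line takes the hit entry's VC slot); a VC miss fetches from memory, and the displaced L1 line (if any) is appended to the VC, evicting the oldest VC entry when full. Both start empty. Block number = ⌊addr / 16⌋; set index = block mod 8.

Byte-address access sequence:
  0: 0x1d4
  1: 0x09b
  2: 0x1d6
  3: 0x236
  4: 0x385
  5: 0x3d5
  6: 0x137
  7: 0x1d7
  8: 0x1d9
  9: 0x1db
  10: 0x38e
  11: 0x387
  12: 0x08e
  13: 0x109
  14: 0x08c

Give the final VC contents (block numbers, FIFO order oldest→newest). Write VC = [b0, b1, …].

VC = [61, 35, 56, 16]

0: 0x1d4 (blk 29, set 5) → MISS  vc=[]
1: 0x9b (blk 9, set 1) → MISS  vc=[]
2: 0x1d6 (blk 29, set 5) → L1-HIT  vc=[]
3: 0x236 (blk 35, set 3) → MISS  vc=[]
4: 0x385 (blk 56, set 0) → MISS  vc=[]
5: 0x3d5 (blk 61, set 5) → MISS  vc=[29]
6: 0x137 (blk 19, set 3) → MISS  vc=[29, 35]
7: 0x1d7 (blk 29, set 5) → VC-HIT  vc=[61, 35]
8: 0x1d9 (blk 29, set 5) → L1-HIT  vc=[61, 35]
9: 0x1db (blk 29, set 5) → L1-HIT  vc=[61, 35]
10: 0x38e (blk 56, set 0) → L1-HIT  vc=[61, 35]
11: 0x387 (blk 56, set 0) → L1-HIT  vc=[61, 35]
12: 0x8e (blk 8, set 0) → MISS  vc=[61, 35, 56]
13: 0x109 (blk 16, set 0) → MISS  vc=[61, 35, 56, 8]
14: 0x8c (blk 8, set 0) → VC-HIT  vc=[61, 35, 56, 16]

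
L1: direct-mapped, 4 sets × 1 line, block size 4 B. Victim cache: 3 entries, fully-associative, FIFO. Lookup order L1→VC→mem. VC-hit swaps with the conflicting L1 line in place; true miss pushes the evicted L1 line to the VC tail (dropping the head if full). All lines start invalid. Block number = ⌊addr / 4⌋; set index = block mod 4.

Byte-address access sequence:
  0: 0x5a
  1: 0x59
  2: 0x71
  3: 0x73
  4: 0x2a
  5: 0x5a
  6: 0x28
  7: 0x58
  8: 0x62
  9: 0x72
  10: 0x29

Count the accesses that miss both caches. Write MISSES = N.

MISSES = 4

0: 0x5a (blk 22, set 2) → MISS  vc=[]
1: 0x59 (blk 22, set 2) → L1-HIT  vc=[]
2: 0x71 (blk 28, set 0) → MISS  vc=[]
3: 0x73 (blk 28, set 0) → L1-HIT  vc=[]
4: 0x2a (blk 10, set 2) → MISS  vc=[22]
5: 0x5a (blk 22, set 2) → VC-HIT  vc=[10]
6: 0x28 (blk 10, set 2) → VC-HIT  vc=[22]
7: 0x58 (blk 22, set 2) → VC-HIT  vc=[10]
8: 0x62 (blk 24, set 0) → MISS  vc=[10, 28]
9: 0x72 (blk 28, set 0) → VC-HIT  vc=[10, 24]
10: 0x29 (blk 10, set 2) → VC-HIT  vc=[22, 24]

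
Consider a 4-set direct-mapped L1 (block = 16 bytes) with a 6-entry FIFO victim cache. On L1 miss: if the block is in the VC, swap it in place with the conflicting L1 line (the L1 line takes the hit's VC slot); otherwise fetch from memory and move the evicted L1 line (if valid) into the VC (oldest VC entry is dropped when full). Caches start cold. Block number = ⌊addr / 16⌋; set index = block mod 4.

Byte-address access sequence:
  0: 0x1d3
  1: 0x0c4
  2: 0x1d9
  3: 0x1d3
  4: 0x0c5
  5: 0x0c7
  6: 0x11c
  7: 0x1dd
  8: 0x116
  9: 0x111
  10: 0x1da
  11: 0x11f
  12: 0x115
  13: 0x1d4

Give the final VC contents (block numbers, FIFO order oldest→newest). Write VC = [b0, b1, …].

VC = [17]

0: 0x1d3 (blk 29, set 1) → MISS  vc=[]
1: 0xc4 (blk 12, set 0) → MISS  vc=[]
2: 0x1d9 (blk 29, set 1) → L1-HIT  vc=[]
3: 0x1d3 (blk 29, set 1) → L1-HIT  vc=[]
4: 0xc5 (blk 12, set 0) → L1-HIT  vc=[]
5: 0xc7 (blk 12, set 0) → L1-HIT  vc=[]
6: 0x11c (blk 17, set 1) → MISS  vc=[29]
7: 0x1dd (blk 29, set 1) → VC-HIT  vc=[17]
8: 0x116 (blk 17, set 1) → VC-HIT  vc=[29]
9: 0x111 (blk 17, set 1) → L1-HIT  vc=[29]
10: 0x1da (blk 29, set 1) → VC-HIT  vc=[17]
11: 0x11f (blk 17, set 1) → VC-HIT  vc=[29]
12: 0x115 (blk 17, set 1) → L1-HIT  vc=[29]
13: 0x1d4 (blk 29, set 1) → VC-HIT  vc=[17]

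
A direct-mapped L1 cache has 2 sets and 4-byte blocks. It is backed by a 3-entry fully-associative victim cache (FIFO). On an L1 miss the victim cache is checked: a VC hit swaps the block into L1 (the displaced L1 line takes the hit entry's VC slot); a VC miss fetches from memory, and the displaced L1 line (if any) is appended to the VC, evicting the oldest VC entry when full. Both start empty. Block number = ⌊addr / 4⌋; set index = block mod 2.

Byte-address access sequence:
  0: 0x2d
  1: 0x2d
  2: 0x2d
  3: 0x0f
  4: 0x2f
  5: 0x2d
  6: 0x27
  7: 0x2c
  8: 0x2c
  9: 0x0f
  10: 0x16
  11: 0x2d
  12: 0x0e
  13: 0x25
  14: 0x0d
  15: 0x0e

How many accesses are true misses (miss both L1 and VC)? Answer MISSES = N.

  [0] addr=0x2d blk=11 s=1: MISS | VC []
  [1] addr=0x2d blk=11 s=1: L1-HIT | VC []
  [2] addr=0x2d blk=11 s=1: L1-HIT | VC []
  [3] addr=0xf blk=3 s=1: MISS | VC [11]
  [4] addr=0x2f blk=11 s=1: VC-HIT | VC [3]
  [5] addr=0x2d blk=11 s=1: L1-HIT | VC [3]
  [6] addr=0x27 blk=9 s=1: MISS | VC [3, 11]
  [7] addr=0x2c blk=11 s=1: VC-HIT | VC [3, 9]
  [8] addr=0x2c blk=11 s=1: L1-HIT | VC [3, 9]
  [9] addr=0xf blk=3 s=1: VC-HIT | VC [11, 9]
  [10] addr=0x16 blk=5 s=1: MISS | VC [11, 9, 3]
  [11] addr=0x2d blk=11 s=1: VC-HIT | VC [5, 9, 3]
  [12] addr=0xe blk=3 s=1: VC-HIT | VC [5, 9, 11]
  [13] addr=0x25 blk=9 s=1: VC-HIT | VC [5, 3, 11]
  [14] addr=0xd blk=3 s=1: VC-HIT | VC [5, 9, 11]
  [15] addr=0xe blk=3 s=1: L1-HIT | VC [5, 9, 11]

MISSES = 4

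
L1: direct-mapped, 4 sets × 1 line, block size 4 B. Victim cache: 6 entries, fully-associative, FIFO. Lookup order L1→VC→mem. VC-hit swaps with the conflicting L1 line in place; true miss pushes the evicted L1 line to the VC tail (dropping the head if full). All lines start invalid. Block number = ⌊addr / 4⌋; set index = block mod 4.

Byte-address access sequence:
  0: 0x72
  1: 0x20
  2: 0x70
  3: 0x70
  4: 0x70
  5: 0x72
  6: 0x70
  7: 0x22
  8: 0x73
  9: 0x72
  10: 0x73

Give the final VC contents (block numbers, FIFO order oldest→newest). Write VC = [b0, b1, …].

VC = [8]

  [0] addr=0x72 blk=28 s=0: MISS | VC []
  [1] addr=0x20 blk=8 s=0: MISS | VC [28]
  [2] addr=0x70 blk=28 s=0: VC-HIT | VC [8]
  [3] addr=0x70 blk=28 s=0: L1-HIT | VC [8]
  [4] addr=0x70 blk=28 s=0: L1-HIT | VC [8]
  [5] addr=0x72 blk=28 s=0: L1-HIT | VC [8]
  [6] addr=0x70 blk=28 s=0: L1-HIT | VC [8]
  [7] addr=0x22 blk=8 s=0: VC-HIT | VC [28]
  [8] addr=0x73 blk=28 s=0: VC-HIT | VC [8]
  [9] addr=0x72 blk=28 s=0: L1-HIT | VC [8]
  [10] addr=0x73 blk=28 s=0: L1-HIT | VC [8]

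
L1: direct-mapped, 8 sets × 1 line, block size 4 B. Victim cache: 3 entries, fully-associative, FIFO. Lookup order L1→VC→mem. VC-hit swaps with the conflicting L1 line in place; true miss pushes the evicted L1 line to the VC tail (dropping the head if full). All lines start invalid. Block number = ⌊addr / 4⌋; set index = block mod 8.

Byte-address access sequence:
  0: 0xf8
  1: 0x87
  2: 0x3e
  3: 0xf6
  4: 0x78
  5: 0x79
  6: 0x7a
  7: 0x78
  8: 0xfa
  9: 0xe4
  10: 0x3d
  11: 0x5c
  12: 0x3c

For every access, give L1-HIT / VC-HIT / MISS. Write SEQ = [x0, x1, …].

SEQ = [MISS, MISS, MISS, MISS, MISS, L1-HIT, L1-HIT, L1-HIT, VC-HIT, MISS, L1-HIT, MISS, VC-HIT]

#0 0xf8→b62/s6 MISS; vc=[]
#1 0x87→b33/s1 MISS; vc=[]
#2 0x3e→b15/s7 MISS; vc=[]
#3 0xf6→b61/s5 MISS; vc=[]
#4 0x78→b30/s6 MISS; vc=[62]
#5 0x79→b30/s6 L1-HIT; vc=[62]
#6 0x7a→b30/s6 L1-HIT; vc=[62]
#7 0x78→b30/s6 L1-HIT; vc=[62]
#8 0xfa→b62/s6 VC-HIT; vc=[30]
#9 0xe4→b57/s1 MISS; vc=[30,33]
#10 0x3d→b15/s7 L1-HIT; vc=[30,33]
#11 0x5c→b23/s7 MISS; vc=[30,33,15]
#12 0x3c→b15/s7 VC-HIT; vc=[30,33,23]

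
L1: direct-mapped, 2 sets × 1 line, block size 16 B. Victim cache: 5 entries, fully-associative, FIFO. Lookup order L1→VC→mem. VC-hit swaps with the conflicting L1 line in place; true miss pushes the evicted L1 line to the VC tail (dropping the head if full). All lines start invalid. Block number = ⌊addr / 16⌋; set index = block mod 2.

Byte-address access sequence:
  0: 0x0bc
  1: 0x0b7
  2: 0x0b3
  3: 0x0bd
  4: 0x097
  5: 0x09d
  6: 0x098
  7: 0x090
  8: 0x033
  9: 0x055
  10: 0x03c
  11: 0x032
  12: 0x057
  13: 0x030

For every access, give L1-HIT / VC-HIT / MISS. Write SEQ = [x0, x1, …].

SEQ = [MISS, L1-HIT, L1-HIT, L1-HIT, MISS, L1-HIT, L1-HIT, L1-HIT, MISS, MISS, VC-HIT, L1-HIT, VC-HIT, VC-HIT]

  [0] addr=0xbc blk=11 s=1: MISS | VC []
  [1] addr=0xb7 blk=11 s=1: L1-HIT | VC []
  [2] addr=0xb3 blk=11 s=1: L1-HIT | VC []
  [3] addr=0xbd blk=11 s=1: L1-HIT | VC []
  [4] addr=0x97 blk=9 s=1: MISS | VC [11]
  [5] addr=0x9d blk=9 s=1: L1-HIT | VC [11]
  [6] addr=0x98 blk=9 s=1: L1-HIT | VC [11]
  [7] addr=0x90 blk=9 s=1: L1-HIT | VC [11]
  [8] addr=0x33 blk=3 s=1: MISS | VC [11, 9]
  [9] addr=0x55 blk=5 s=1: MISS | VC [11, 9, 3]
  [10] addr=0x3c blk=3 s=1: VC-HIT | VC [11, 9, 5]
  [11] addr=0x32 blk=3 s=1: L1-HIT | VC [11, 9, 5]
  [12] addr=0x57 blk=5 s=1: VC-HIT | VC [11, 9, 3]
  [13] addr=0x30 blk=3 s=1: VC-HIT | VC [11, 9, 5]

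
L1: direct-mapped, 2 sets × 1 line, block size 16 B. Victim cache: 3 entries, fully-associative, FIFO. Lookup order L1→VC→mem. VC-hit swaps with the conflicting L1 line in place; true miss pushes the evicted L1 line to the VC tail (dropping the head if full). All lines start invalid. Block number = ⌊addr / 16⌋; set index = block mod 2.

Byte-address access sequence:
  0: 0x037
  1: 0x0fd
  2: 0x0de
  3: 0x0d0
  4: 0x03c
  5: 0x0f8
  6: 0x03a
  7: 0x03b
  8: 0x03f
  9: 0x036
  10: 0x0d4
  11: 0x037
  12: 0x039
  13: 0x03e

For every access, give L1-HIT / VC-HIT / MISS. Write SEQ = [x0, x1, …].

SEQ = [MISS, MISS, MISS, L1-HIT, VC-HIT, VC-HIT, VC-HIT, L1-HIT, L1-HIT, L1-HIT, VC-HIT, VC-HIT, L1-HIT, L1-HIT]

0: 0x37 (blk 3, set 1) → MISS  vc=[]
1: 0xfd (blk 15, set 1) → MISS  vc=[3]
2: 0xde (blk 13, set 1) → MISS  vc=[3, 15]
3: 0xd0 (blk 13, set 1) → L1-HIT  vc=[3, 15]
4: 0x3c (blk 3, set 1) → VC-HIT  vc=[13, 15]
5: 0xf8 (blk 15, set 1) → VC-HIT  vc=[13, 3]
6: 0x3a (blk 3, set 1) → VC-HIT  vc=[13, 15]
7: 0x3b (blk 3, set 1) → L1-HIT  vc=[13, 15]
8: 0x3f (blk 3, set 1) → L1-HIT  vc=[13, 15]
9: 0x36 (blk 3, set 1) → L1-HIT  vc=[13, 15]
10: 0xd4 (blk 13, set 1) → VC-HIT  vc=[3, 15]
11: 0x37 (blk 3, set 1) → VC-HIT  vc=[13, 15]
12: 0x39 (blk 3, set 1) → L1-HIT  vc=[13, 15]
13: 0x3e (blk 3, set 1) → L1-HIT  vc=[13, 15]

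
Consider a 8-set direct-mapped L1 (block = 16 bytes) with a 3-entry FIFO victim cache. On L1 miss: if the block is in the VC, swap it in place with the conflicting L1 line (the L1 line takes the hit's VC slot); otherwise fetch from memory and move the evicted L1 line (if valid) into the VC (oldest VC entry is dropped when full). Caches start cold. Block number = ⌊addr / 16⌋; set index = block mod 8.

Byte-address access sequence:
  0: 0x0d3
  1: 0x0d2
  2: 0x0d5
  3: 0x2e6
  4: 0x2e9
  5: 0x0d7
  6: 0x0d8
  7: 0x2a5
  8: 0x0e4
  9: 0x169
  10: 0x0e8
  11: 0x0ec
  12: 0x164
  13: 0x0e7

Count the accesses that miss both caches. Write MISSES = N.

0: 0xd3 (blk 13, set 5) → MISS  vc=[]
1: 0xd2 (blk 13, set 5) → L1-HIT  vc=[]
2: 0xd5 (blk 13, set 5) → L1-HIT  vc=[]
3: 0x2e6 (blk 46, set 6) → MISS  vc=[]
4: 0x2e9 (blk 46, set 6) → L1-HIT  vc=[]
5: 0xd7 (blk 13, set 5) → L1-HIT  vc=[]
6: 0xd8 (blk 13, set 5) → L1-HIT  vc=[]
7: 0x2a5 (blk 42, set 2) → MISS  vc=[]
8: 0xe4 (blk 14, set 6) → MISS  vc=[46]
9: 0x169 (blk 22, set 6) → MISS  vc=[46, 14]
10: 0xe8 (blk 14, set 6) → VC-HIT  vc=[46, 22]
11: 0xec (blk 14, set 6) → L1-HIT  vc=[46, 22]
12: 0x164 (blk 22, set 6) → VC-HIT  vc=[46, 14]
13: 0xe7 (blk 14, set 6) → VC-HIT  vc=[46, 22]

MISSES = 5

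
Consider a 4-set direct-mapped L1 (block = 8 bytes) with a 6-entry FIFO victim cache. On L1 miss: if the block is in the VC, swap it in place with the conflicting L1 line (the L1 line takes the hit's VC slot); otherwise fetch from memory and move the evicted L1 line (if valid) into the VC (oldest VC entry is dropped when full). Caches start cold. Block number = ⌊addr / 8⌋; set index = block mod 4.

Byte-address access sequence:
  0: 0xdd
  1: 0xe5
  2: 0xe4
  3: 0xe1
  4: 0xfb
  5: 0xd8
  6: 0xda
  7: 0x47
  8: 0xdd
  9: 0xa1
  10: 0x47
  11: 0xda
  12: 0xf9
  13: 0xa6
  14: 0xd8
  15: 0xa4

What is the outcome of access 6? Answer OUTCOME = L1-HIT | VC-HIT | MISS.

OUTCOME = L1-HIT

  [0] addr=0xdd blk=27 s=3: MISS | VC []
  [1] addr=0xe5 blk=28 s=0: MISS | VC []
  [2] addr=0xe4 blk=28 s=0: L1-HIT | VC []
  [3] addr=0xe1 blk=28 s=0: L1-HIT | VC []
  [4] addr=0xfb blk=31 s=3: MISS | VC [27]
  [5] addr=0xd8 blk=27 s=3: VC-HIT | VC [31]
  [6] addr=0xda blk=27 s=3: L1-HIT | VC [31]
  [7] addr=0x47 blk=8 s=0: MISS | VC [31, 28]
  [8] addr=0xdd blk=27 s=3: L1-HIT | VC [31, 28]
  [9] addr=0xa1 blk=20 s=0: MISS | VC [31, 28, 8]
  [10] addr=0x47 blk=8 s=0: VC-HIT | VC [31, 28, 20]
  [11] addr=0xda blk=27 s=3: L1-HIT | VC [31, 28, 20]
  [12] addr=0xf9 blk=31 s=3: VC-HIT | VC [27, 28, 20]
  [13] addr=0xa6 blk=20 s=0: VC-HIT | VC [27, 28, 8]
  [14] addr=0xd8 blk=27 s=3: VC-HIT | VC [31, 28, 8]
  [15] addr=0xa4 blk=20 s=0: L1-HIT | VC [31, 28, 8]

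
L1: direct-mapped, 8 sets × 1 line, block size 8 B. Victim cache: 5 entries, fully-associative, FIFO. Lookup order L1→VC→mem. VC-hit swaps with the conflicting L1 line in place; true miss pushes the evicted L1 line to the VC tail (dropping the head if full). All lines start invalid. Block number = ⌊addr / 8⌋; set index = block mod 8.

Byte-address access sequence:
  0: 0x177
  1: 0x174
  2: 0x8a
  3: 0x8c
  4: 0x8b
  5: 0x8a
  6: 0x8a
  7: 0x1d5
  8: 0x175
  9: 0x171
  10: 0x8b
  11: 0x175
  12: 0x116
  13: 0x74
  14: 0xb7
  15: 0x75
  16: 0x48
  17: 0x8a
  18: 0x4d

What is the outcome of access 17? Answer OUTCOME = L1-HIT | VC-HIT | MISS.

OUTCOME = VC-HIT

  [0] addr=0x177 blk=46 s=6: MISS | VC []
  [1] addr=0x174 blk=46 s=6: L1-HIT | VC []
  [2] addr=0x8a blk=17 s=1: MISS | VC []
  [3] addr=0x8c blk=17 s=1: L1-HIT | VC []
  [4] addr=0x8b blk=17 s=1: L1-HIT | VC []
  [5] addr=0x8a blk=17 s=1: L1-HIT | VC []
  [6] addr=0x8a blk=17 s=1: L1-HIT | VC []
  [7] addr=0x1d5 blk=58 s=2: MISS | VC []
  [8] addr=0x175 blk=46 s=6: L1-HIT | VC []
  [9] addr=0x171 blk=46 s=6: L1-HIT | VC []
  [10] addr=0x8b blk=17 s=1: L1-HIT | VC []
  [11] addr=0x175 blk=46 s=6: L1-HIT | VC []
  [12] addr=0x116 blk=34 s=2: MISS | VC [58]
  [13] addr=0x74 blk=14 s=6: MISS | VC [58, 46]
  [14] addr=0xb7 blk=22 s=6: MISS | VC [58, 46, 14]
  [15] addr=0x75 blk=14 s=6: VC-HIT | VC [58, 46, 22]
  [16] addr=0x48 blk=9 s=1: MISS | VC [58, 46, 22, 17]
  [17] addr=0x8a blk=17 s=1: VC-HIT | VC [58, 46, 22, 9]
  [18] addr=0x4d blk=9 s=1: VC-HIT | VC [58, 46, 22, 17]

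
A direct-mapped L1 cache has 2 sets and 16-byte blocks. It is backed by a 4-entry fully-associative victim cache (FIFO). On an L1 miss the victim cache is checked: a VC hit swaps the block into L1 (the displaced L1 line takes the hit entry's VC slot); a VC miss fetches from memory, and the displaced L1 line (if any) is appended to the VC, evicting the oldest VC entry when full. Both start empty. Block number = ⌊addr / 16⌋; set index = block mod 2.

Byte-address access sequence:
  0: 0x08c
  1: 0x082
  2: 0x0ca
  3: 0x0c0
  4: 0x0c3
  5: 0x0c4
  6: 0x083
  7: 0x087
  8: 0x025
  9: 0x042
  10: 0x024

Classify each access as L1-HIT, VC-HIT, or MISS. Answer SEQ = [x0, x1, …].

SEQ = [MISS, L1-HIT, MISS, L1-HIT, L1-HIT, L1-HIT, VC-HIT, L1-HIT, MISS, MISS, VC-HIT]

#0 0x8c→b8/s0 MISS; vc=[]
#1 0x82→b8/s0 L1-HIT; vc=[]
#2 0xca→b12/s0 MISS; vc=[8]
#3 0xc0→b12/s0 L1-HIT; vc=[8]
#4 0xc3→b12/s0 L1-HIT; vc=[8]
#5 0xc4→b12/s0 L1-HIT; vc=[8]
#6 0x83→b8/s0 VC-HIT; vc=[12]
#7 0x87→b8/s0 L1-HIT; vc=[12]
#8 0x25→b2/s0 MISS; vc=[12,8]
#9 0x42→b4/s0 MISS; vc=[12,8,2]
#10 0x24→b2/s0 VC-HIT; vc=[12,8,4]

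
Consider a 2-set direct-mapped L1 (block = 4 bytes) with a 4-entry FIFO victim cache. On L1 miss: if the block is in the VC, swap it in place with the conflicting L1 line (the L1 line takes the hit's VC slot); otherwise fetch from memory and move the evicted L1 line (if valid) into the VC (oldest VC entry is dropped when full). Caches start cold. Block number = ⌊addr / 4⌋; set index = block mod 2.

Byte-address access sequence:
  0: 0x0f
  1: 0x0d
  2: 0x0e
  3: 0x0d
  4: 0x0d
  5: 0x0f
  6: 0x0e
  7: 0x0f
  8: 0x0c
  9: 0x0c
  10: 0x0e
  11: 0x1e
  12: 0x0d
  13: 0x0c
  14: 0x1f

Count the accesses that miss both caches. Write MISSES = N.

MISSES = 2

  [0] addr=0xf blk=3 s=1: MISS | VC []
  [1] addr=0xd blk=3 s=1: L1-HIT | VC []
  [2] addr=0xe blk=3 s=1: L1-HIT | VC []
  [3] addr=0xd blk=3 s=1: L1-HIT | VC []
  [4] addr=0xd blk=3 s=1: L1-HIT | VC []
  [5] addr=0xf blk=3 s=1: L1-HIT | VC []
  [6] addr=0xe blk=3 s=1: L1-HIT | VC []
  [7] addr=0xf blk=3 s=1: L1-HIT | VC []
  [8] addr=0xc blk=3 s=1: L1-HIT | VC []
  [9] addr=0xc blk=3 s=1: L1-HIT | VC []
  [10] addr=0xe blk=3 s=1: L1-HIT | VC []
  [11] addr=0x1e blk=7 s=1: MISS | VC [3]
  [12] addr=0xd blk=3 s=1: VC-HIT | VC [7]
  [13] addr=0xc blk=3 s=1: L1-HIT | VC [7]
  [14] addr=0x1f blk=7 s=1: VC-HIT | VC [3]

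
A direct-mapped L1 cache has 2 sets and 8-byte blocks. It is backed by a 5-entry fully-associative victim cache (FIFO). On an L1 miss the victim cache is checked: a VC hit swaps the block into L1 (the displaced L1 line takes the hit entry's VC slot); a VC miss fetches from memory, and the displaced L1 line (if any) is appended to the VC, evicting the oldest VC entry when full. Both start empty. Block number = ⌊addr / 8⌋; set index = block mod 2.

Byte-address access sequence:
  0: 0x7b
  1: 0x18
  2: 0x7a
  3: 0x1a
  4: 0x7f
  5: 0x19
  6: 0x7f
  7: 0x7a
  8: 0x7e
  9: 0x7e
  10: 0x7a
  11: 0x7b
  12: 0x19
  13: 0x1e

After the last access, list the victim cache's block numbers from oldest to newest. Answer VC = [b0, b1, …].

  [0] addr=0x7b blk=15 s=1: MISS | VC []
  [1] addr=0x18 blk=3 s=1: MISS | VC [15]
  [2] addr=0x7a blk=15 s=1: VC-HIT | VC [3]
  [3] addr=0x1a blk=3 s=1: VC-HIT | VC [15]
  [4] addr=0x7f blk=15 s=1: VC-HIT | VC [3]
  [5] addr=0x19 blk=3 s=1: VC-HIT | VC [15]
  [6] addr=0x7f blk=15 s=1: VC-HIT | VC [3]
  [7] addr=0x7a blk=15 s=1: L1-HIT | VC [3]
  [8] addr=0x7e blk=15 s=1: L1-HIT | VC [3]
  [9] addr=0x7e blk=15 s=1: L1-HIT | VC [3]
  [10] addr=0x7a blk=15 s=1: L1-HIT | VC [3]
  [11] addr=0x7b blk=15 s=1: L1-HIT | VC [3]
  [12] addr=0x19 blk=3 s=1: VC-HIT | VC [15]
  [13] addr=0x1e blk=3 s=1: L1-HIT | VC [15]

VC = [15]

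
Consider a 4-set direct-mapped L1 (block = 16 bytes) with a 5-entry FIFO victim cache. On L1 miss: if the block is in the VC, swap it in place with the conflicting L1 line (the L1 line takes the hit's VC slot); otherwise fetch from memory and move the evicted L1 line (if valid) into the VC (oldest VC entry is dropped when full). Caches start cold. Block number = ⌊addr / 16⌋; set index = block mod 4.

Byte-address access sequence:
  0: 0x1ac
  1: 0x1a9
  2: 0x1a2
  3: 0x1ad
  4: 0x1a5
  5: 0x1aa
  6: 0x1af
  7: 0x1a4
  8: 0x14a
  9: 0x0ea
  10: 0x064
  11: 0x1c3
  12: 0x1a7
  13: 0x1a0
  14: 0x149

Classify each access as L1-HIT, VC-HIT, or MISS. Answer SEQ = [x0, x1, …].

  [0] addr=0x1ac blk=26 s=2: MISS | VC []
  [1] addr=0x1a9 blk=26 s=2: L1-HIT | VC []
  [2] addr=0x1a2 blk=26 s=2: L1-HIT | VC []
  [3] addr=0x1ad blk=26 s=2: L1-HIT | VC []
  [4] addr=0x1a5 blk=26 s=2: L1-HIT | VC []
  [5] addr=0x1aa blk=26 s=2: L1-HIT | VC []
  [6] addr=0x1af blk=26 s=2: L1-HIT | VC []
  [7] addr=0x1a4 blk=26 s=2: L1-HIT | VC []
  [8] addr=0x14a blk=20 s=0: MISS | VC []
  [9] addr=0xea blk=14 s=2: MISS | VC [26]
  [10] addr=0x64 blk=6 s=2: MISS | VC [26, 14]
  [11] addr=0x1c3 blk=28 s=0: MISS | VC [26, 14, 20]
  [12] addr=0x1a7 blk=26 s=2: VC-HIT | VC [6, 14, 20]
  [13] addr=0x1a0 blk=26 s=2: L1-HIT | VC [6, 14, 20]
  [14] addr=0x149 blk=20 s=0: VC-HIT | VC [6, 14, 28]

SEQ = [MISS, L1-HIT, L1-HIT, L1-HIT, L1-HIT, L1-HIT, L1-HIT, L1-HIT, MISS, MISS, MISS, MISS, VC-HIT, L1-HIT, VC-HIT]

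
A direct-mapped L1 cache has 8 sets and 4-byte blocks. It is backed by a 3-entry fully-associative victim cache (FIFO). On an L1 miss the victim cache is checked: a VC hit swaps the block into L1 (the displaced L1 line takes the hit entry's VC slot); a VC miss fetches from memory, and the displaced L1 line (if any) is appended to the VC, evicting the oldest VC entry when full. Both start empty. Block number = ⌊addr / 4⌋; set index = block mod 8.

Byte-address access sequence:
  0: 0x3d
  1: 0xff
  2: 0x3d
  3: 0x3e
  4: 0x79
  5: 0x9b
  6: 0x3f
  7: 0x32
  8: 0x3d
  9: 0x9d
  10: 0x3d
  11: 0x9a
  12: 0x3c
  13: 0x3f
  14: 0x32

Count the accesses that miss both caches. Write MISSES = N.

MISSES = 6

  [0] addr=0x3d blk=15 s=7: MISS | VC []
  [1] addr=0xff blk=63 s=7: MISS | VC [15]
  [2] addr=0x3d blk=15 s=7: VC-HIT | VC [63]
  [3] addr=0x3e blk=15 s=7: L1-HIT | VC [63]
  [4] addr=0x79 blk=30 s=6: MISS | VC [63]
  [5] addr=0x9b blk=38 s=6: MISS | VC [63, 30]
  [6] addr=0x3f blk=15 s=7: L1-HIT | VC [63, 30]
  [7] addr=0x32 blk=12 s=4: MISS | VC [63, 30]
  [8] addr=0x3d blk=15 s=7: L1-HIT | VC [63, 30]
  [9] addr=0x9d blk=39 s=7: MISS | VC [63, 30, 15]
  [10] addr=0x3d blk=15 s=7: VC-HIT | VC [63, 30, 39]
  [11] addr=0x9a blk=38 s=6: L1-HIT | VC [63, 30, 39]
  [12] addr=0x3c blk=15 s=7: L1-HIT | VC [63, 30, 39]
  [13] addr=0x3f blk=15 s=7: L1-HIT | VC [63, 30, 39]
  [14] addr=0x32 blk=12 s=4: L1-HIT | VC [63, 30, 39]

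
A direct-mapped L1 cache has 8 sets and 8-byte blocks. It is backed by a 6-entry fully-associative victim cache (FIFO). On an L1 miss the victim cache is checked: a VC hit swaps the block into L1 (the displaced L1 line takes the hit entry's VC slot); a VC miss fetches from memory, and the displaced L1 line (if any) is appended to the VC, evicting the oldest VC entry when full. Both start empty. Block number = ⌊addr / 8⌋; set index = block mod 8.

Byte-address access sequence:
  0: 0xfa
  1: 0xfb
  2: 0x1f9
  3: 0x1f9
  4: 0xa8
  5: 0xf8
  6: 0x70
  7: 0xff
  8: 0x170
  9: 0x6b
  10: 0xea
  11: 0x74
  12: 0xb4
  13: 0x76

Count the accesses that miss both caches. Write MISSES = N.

0: 0xfa (blk 31, set 7) → MISS  vc=[]
1: 0xfb (blk 31, set 7) → L1-HIT  vc=[]
2: 0x1f9 (blk 63, set 7) → MISS  vc=[31]
3: 0x1f9 (blk 63, set 7) → L1-HIT  vc=[31]
4: 0xa8 (blk 21, set 5) → MISS  vc=[31]
5: 0xf8 (blk 31, set 7) → VC-HIT  vc=[63]
6: 0x70 (blk 14, set 6) → MISS  vc=[63]
7: 0xff (blk 31, set 7) → L1-HIT  vc=[63]
8: 0x170 (blk 46, set 6) → MISS  vc=[63, 14]
9: 0x6b (blk 13, set 5) → MISS  vc=[63, 14, 21]
10: 0xea (blk 29, set 5) → MISS  vc=[63, 14, 21, 13]
11: 0x74 (blk 14, set 6) → VC-HIT  vc=[63, 46, 21, 13]
12: 0xb4 (blk 22, set 6) → MISS  vc=[63, 46, 21, 13, 14]
13: 0x76 (blk 14, set 6) → VC-HIT  vc=[63, 46, 21, 13, 22]

MISSES = 8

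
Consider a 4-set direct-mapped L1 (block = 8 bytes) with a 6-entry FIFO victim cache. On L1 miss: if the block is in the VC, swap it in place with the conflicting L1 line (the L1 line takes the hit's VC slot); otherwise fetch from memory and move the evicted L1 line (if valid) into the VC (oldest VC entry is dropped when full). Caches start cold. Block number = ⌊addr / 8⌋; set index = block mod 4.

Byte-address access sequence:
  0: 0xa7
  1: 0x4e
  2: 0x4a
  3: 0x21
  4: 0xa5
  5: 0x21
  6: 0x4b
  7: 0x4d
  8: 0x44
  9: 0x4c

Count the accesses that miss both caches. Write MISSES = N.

MISSES = 4

0: 0xa7 (blk 20, set 0) → MISS  vc=[]
1: 0x4e (blk 9, set 1) → MISS  vc=[]
2: 0x4a (blk 9, set 1) → L1-HIT  vc=[]
3: 0x21 (blk 4, set 0) → MISS  vc=[20]
4: 0xa5 (blk 20, set 0) → VC-HIT  vc=[4]
5: 0x21 (blk 4, set 0) → VC-HIT  vc=[20]
6: 0x4b (blk 9, set 1) → L1-HIT  vc=[20]
7: 0x4d (blk 9, set 1) → L1-HIT  vc=[20]
8: 0x44 (blk 8, set 0) → MISS  vc=[20, 4]
9: 0x4c (blk 9, set 1) → L1-HIT  vc=[20, 4]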